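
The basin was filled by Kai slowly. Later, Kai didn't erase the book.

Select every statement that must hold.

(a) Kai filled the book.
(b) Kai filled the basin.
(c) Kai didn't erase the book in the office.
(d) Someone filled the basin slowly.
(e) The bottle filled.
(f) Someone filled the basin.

(b), (c), (d), (f)

(a) Not entailed — Kai filled the basin, not the book; the book belongs to the erasing event.
(b) Entailed — every conjunct here is already in the original filling event.
(c) Entailed — under negation, adding a further restriction is entailed: if no such erasing event occurred, none occurred in the office either.
(d) Entailed — this follows by dropping conjuncts from the filling event's description.
(e) Not entailed — the basin is what filled, not the bottle.
(f) Entailed — this follows by dropping conjuncts from the filling event's description.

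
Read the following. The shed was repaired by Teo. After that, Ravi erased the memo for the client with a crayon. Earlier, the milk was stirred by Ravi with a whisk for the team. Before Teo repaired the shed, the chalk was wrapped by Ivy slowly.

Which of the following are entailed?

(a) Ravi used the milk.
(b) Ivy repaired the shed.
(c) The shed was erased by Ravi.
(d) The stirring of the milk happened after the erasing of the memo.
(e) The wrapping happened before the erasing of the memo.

(a) Not entailed — the milk is the patient, not an instrument — Ravi used a whisk.
(b) Not entailed — the passage has Teo repairing the shed, not Ivy.
(c) Not entailed — Ravi erased the memo, not the shed; the shed belongs to the repairing event.
(d) Not entailed — the narrative places the stirring before the erasing, not after.
(e) Entailed — the narrative places the wrapping before the erasing.

(e)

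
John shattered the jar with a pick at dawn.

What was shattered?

the jar

'the jar' marks the patient of the shattering event.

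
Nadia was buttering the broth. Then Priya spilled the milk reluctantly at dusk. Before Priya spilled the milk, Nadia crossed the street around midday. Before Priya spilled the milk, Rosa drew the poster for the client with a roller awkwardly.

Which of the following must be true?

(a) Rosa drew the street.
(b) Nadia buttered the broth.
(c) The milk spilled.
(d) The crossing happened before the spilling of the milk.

(a) Not entailed — Rosa drew the poster, not the street; the street belongs to the crossing event.
(b) Not entailed — 'was buttering' is progressive on an accomplishment; it does not entail the completed 'buttered'.
(c) Entailed — 'Priya spilled the milk' is causative; it entails the inchoative 'the milk spilled'.
(d) Entailed — the narrative places the crossing before the spilling.

(c), (d)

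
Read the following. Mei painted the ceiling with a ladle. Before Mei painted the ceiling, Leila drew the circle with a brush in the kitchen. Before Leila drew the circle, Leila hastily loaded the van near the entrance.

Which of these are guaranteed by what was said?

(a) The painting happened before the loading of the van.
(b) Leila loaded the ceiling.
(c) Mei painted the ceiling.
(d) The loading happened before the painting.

(c), (d)

(a) Not entailed — the narrative places the loading before the painting, not after.
(b) Not entailed — Leila loaded the van, not the ceiling; the ceiling belongs to the painting event.
(c) Entailed — this follows by dropping conjuncts from the painting event's description.
(d) Entailed — the narrative places the loading before the painting.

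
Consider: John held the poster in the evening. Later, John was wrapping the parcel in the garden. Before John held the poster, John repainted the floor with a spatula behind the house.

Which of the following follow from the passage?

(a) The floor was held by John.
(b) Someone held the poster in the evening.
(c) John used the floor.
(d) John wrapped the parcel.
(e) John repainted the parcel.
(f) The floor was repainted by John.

(a) Not entailed — John held the poster, not the floor; the floor belongs to the repainting event.
(b) Entailed — every conjunct here is already in the original holding event.
(c) Not entailed — the floor is the patient, not an instrument — John used a spatula.
(d) Not entailed — 'was wrapping' is progressive on an accomplishment; it does not entail the completed 'wrapped'.
(e) Not entailed — John repainted the floor, not the parcel; the parcel belongs to the wrapping event.
(f) Entailed — this follows by dropping conjuncts from the repainting event's description.

(b), (f)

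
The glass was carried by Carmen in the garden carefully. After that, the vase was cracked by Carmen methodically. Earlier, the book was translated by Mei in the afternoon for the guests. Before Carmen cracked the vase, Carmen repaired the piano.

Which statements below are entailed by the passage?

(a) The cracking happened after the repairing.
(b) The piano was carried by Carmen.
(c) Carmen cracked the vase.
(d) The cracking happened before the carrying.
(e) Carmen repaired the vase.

(a) Entailed — the narrative places the repairing before the cracking.
(b) Not entailed — Carmen carried the glass, not the piano; the piano belongs to the repairing event.
(c) Entailed — the original entails any weakening of itself; this just drops 'methodically'.
(d) Not entailed — the narrative places the carrying before the cracking, not after.
(e) Not entailed — Carmen repaired the piano, not the vase; the vase belongs to the cracking event.

(a), (c)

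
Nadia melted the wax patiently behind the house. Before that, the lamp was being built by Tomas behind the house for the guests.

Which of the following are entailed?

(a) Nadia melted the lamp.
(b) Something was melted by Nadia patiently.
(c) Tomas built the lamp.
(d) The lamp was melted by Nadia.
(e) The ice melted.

(b)

(a) Not entailed — Nadia melted the wax, not the lamp; the lamp belongs to the building event.
(b) Entailed — dropping 'behind the house' and generalizing the patient leaves a sub-description the original still satisfies.
(c) Not entailed — 'was building' is progressive on an accomplishment; it does not entail the completed 'built'.
(d) Not entailed — Nadia melted the wax, not the lamp; the lamp belongs to the building event.
(e) Not entailed — the wax is what melted, not the ice.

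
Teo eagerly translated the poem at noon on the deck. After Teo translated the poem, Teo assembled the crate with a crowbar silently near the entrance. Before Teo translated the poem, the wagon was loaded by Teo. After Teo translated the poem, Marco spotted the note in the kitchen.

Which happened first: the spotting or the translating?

The connectives place the translating before the spotting.

the translating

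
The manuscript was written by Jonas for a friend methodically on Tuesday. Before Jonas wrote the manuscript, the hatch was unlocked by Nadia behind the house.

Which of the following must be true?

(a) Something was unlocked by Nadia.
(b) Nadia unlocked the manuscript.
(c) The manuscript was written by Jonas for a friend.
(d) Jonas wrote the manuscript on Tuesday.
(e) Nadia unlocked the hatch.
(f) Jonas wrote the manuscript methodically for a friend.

(a), (c), (d), (e), (f)

(a) Entailed — dropping 'behind the house' and generalizing the patient leaves a sub-description the original still satisfies.
(b) Not entailed — Nadia unlocked the hatch, not the manuscript; the manuscript belongs to the writing event.
(c) Entailed — dropping 'on Tuesday', 'methodically' leaves a sub-description the original still satisfies.
(d) Entailed — dropping 'methodically', 'for a friend' leaves a sub-description the original still satisfies.
(e) Entailed — the original entails any weakening of itself; this just drops 'behind the house'.
(f) Entailed — this follows by dropping conjuncts from the writing event's description.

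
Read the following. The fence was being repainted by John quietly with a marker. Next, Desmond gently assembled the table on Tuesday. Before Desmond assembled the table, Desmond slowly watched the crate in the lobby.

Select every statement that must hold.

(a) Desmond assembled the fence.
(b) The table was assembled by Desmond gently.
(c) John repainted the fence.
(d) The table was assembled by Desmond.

(a) Not entailed — Desmond assembled the table, not the fence; the fence belongs to the repainting event.
(b) Entailed — dropping 'on Tuesday' leaves a sub-description the original still satisfies.
(c) Not entailed — 'was repainting' is progressive on an accomplishment; it does not entail the completed 'repainted'.
(d) Entailed — every conjunct here is already in the original assembling event.

(b), (d)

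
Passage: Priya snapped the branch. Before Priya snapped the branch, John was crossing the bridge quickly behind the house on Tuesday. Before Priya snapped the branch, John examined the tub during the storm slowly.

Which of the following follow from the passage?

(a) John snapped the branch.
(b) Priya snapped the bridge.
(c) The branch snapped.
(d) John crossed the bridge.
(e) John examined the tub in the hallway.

(a) Not entailed — the passage has Priya snapping the branch, not John.
(b) Not entailed — Priya snapped the branch, not the bridge; the bridge belongs to the crossing event.
(c) Entailed — 'Priya snapped the branch' is causative; it entails the inchoative 'the branch snapped'.
(d) Not entailed — 'was crossing' is progressive on an accomplishment; it does not entail the completed 'crossed'.
(e) Not entailed — 'in the hallway' adds information not in the original event.

(c)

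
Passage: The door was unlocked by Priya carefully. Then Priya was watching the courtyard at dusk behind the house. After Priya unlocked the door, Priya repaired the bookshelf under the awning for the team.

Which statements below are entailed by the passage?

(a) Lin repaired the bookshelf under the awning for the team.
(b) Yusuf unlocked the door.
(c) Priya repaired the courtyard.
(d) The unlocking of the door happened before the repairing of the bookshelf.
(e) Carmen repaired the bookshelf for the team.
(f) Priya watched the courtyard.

(d), (f)

(a) Not entailed — the passage has Priya repairing the bookshelf, not Lin.
(b) Not entailed — the passage has Priya unlocking the door, not Yusuf.
(c) Not entailed — Priya repaired the bookshelf, not the courtyard; the courtyard belongs to the watching event.
(d) Entailed — the narrative places the unlocking before the repairing.
(e) Not entailed — the passage has Priya repairing the bookshelf, not Carmen.
(f) Entailed — 'watch' is an activity; 'was watching' entails that some watching happened, so 'watched' holds.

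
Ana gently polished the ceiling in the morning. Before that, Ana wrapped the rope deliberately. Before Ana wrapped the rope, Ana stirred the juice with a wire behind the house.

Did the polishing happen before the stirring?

no

The narrative orders the stirring before the polishing.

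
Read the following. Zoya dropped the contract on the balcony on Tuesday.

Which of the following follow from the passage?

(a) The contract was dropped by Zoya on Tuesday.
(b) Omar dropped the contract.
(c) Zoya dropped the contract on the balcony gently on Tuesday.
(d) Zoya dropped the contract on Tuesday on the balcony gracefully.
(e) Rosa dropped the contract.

(a)

(a) Entailed — the original entails any weakening of itself; this just drops 'on the balcony'.
(b) Not entailed — the passage has Zoya dropping the contract, not Omar.
(c) Not entailed — 'gently' adds information not in the original event.
(d) Not entailed — 'gracefully' adds information not in the original event.
(e) Not entailed — the passage has Zoya dropping the contract, not Rosa.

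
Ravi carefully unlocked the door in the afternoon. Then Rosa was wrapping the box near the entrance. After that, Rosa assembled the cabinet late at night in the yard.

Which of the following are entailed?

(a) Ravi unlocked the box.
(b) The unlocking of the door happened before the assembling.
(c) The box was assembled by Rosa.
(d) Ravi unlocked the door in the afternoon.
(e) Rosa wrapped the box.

(b), (d)

(a) Not entailed — Ravi unlocked the door, not the box; the box belongs to the wrapping event.
(b) Entailed — the narrative places the unlocking before the assembling.
(c) Not entailed — Rosa assembled the cabinet, not the box; the box belongs to the wrapping event.
(d) Entailed — every conjunct here is already in the original unlocking event.
(e) Not entailed — 'was wrapping' is progressive on an accomplishment; it does not entail the completed 'wrapped'.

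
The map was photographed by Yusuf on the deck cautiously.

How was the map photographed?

cautiously

'cautiously' marks the manner of the photographing event.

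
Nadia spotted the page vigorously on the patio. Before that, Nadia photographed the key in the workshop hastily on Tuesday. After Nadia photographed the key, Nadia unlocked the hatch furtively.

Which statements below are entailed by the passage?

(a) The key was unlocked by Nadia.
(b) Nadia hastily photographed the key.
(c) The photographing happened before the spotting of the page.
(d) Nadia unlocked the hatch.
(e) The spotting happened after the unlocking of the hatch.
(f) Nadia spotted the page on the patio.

(a) Not entailed — Nadia unlocked the hatch, not the key; the key belongs to the photographing event.
(b) Entailed — dropping 'on Tuesday', 'in the workshop' leaves a sub-description the original still satisfies.
(c) Entailed — the narrative places the photographing before the spotting.
(d) Entailed — dropping 'furtively' leaves a sub-description the original still satisfies.
(e) Not entailed — the narrative doesn't order the unlocking relative to the spotting.
(f) Entailed — the original entails any weakening of itself; this just drops 'vigorously'.

(b), (c), (d), (f)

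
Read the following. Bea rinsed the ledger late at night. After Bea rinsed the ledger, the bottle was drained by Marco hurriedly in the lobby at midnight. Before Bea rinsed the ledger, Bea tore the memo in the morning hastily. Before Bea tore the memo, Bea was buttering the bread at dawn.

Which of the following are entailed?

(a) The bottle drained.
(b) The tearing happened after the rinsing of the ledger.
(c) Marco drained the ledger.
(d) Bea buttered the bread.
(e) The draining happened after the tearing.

(a), (e)

(a) Entailed — 'Marco drained the bottle' is causative; it entails the inchoative 'the bottle drained'.
(b) Not entailed — the narrative places the tearing before the rinsing, not after.
(c) Not entailed — Marco drained the bottle, not the ledger; the ledger belongs to the rinsing event.
(d) Not entailed — 'was buttering' is progressive on an accomplishment; it does not entail the completed 'buttered'.
(e) Entailed — the narrative places the tearing before the draining.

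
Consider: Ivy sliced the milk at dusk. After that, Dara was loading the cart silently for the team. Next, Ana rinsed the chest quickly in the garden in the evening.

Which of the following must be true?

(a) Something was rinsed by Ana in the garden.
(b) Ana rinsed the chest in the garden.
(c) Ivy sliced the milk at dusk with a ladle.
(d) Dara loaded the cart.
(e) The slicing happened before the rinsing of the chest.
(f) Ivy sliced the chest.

(a), (b), (e)

(a) Entailed — dropping 'in the evening', 'quickly' and generalizing the patient leaves a sub-description the original still satisfies.
(b) Entailed — this follows by dropping conjuncts from the rinsing event's description.
(c) Not entailed — 'with a ladle' adds information not in the original event.
(d) Not entailed — 'was loading' is progressive on an accomplishment; it does not entail the completed 'loaded'.
(e) Entailed — the narrative places the slicing before the rinsing.
(f) Not entailed — Ivy sliced the milk, not the chest; the chest belongs to the rinsing event.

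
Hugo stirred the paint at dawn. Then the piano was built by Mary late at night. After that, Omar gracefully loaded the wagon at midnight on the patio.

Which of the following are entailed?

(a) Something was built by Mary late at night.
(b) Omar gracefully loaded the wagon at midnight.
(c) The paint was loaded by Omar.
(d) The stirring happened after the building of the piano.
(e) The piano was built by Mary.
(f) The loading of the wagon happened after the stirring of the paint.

(a), (b), (e), (f)

(a) Entailed — generalizing the patient leaves a sub-description the original still satisfies.
(b) Entailed — this follows by dropping conjuncts from the loading event's description.
(c) Not entailed — Omar loaded the wagon, not the paint; the paint belongs to the stirring event.
(d) Not entailed — the narrative places the stirring before the building, not after.
(e) Entailed — every conjunct here is already in the original building event.
(f) Entailed — the narrative places the stirring before the loading.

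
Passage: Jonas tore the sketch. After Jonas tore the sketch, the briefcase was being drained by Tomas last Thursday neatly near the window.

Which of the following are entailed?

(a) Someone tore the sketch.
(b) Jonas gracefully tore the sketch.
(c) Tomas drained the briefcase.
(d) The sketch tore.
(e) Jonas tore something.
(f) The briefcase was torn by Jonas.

(a) Entailed — this follows by dropping conjuncts from the tearing event's description.
(b) Not entailed — 'gracefully' adds information not in the original event.
(c) Not entailed — 'was draining' is progressive on an accomplishment; it does not entail the completed 'drained'.
(d) Entailed — 'Jonas tore the sketch' is causative; it entails the inchoative 'the sketch tore'.
(e) Entailed — generalizing the patient leaves a sub-description the original still satisfies.
(f) Not entailed — Jonas tore the sketch, not the briefcase; the briefcase belongs to the draining event.

(a), (d), (e)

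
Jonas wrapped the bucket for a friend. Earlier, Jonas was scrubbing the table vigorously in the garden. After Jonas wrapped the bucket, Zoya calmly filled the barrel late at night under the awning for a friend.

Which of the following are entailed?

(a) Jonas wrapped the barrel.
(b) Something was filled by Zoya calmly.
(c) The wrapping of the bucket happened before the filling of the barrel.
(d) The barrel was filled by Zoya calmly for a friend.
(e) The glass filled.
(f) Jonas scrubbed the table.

(a) Not entailed — Jonas wrapped the bucket, not the barrel; the barrel belongs to the filling event.
(b) Entailed — dropping 'for a friend', 'late at night', 'under the awning' and generalizing the patient leaves a sub-description the original still satisfies.
(c) Entailed — the narrative places the wrapping before the filling.
(d) Entailed — every conjunct here is already in the original filling event.
(e) Not entailed — the barrel is what filled, not the glass.
(f) Entailed — 'scrub' is an activity; 'was scrubbing' entails that some scrubbing happened, so 'scrubbed' holds.

(b), (c), (d), (f)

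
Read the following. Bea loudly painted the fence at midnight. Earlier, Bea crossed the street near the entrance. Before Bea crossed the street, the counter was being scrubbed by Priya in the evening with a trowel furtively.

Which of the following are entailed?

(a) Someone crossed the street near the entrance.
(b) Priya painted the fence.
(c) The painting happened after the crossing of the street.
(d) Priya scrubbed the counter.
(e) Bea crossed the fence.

(a) Entailed — this follows by dropping conjuncts from the crossing event's description.
(b) Not entailed — the passage has Bea painting the fence, not Priya.
(c) Entailed — the narrative places the crossing before the painting.
(d) Entailed — 'scrub' is an activity; 'was scrubbing' entails that some scrubbing happened, so 'scrubbed' holds.
(e) Not entailed — Bea crossed the street, not the fence; the fence belongs to the painting event.

(a), (c), (d)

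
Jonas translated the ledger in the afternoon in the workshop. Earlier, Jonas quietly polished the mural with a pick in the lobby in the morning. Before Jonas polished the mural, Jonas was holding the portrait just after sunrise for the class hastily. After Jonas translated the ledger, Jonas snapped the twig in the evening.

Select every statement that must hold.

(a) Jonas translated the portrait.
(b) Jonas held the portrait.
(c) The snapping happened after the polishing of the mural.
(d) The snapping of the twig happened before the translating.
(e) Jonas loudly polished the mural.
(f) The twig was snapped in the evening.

(a) Not entailed — Jonas translated the ledger, not the portrait; the portrait belongs to the holding event.
(b) Entailed — 'hold' is an activity; 'was holding' entails that some holding happened, so 'held' holds.
(c) Entailed — the narrative places the polishing before the snapping.
(d) Not entailed — the narrative places the translating before the snapping, not after.
(e) Not entailed — 'loudly' adds a manner not in (and inconsistent with) the original.
(f) Entailed — generalizing the agent leaves a sub-description the original still satisfies.

(b), (c), (f)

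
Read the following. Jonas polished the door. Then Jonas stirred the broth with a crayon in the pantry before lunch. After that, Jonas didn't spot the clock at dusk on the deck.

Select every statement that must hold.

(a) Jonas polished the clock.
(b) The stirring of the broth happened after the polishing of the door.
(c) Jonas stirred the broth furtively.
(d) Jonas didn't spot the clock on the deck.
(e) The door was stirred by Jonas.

(b)

(a) Not entailed — Jonas polished the door, not the clock; the clock belongs to the spotting event.
(b) Entailed — the narrative places the polishing before the stirring.
(c) Not entailed — 'furtively' adds information not in the original event.
(d) Not entailed — dropping 'at dusk' under negation is not valid — the original leaves open that Jonas spotted the clock some other way.
(e) Not entailed — Jonas stirred the broth, not the door; the door belongs to the polishing event.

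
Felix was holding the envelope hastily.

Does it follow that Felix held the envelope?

'hold' is atelic; if Felix was holding the envelope, then Felix held the envelope (for some time).

yes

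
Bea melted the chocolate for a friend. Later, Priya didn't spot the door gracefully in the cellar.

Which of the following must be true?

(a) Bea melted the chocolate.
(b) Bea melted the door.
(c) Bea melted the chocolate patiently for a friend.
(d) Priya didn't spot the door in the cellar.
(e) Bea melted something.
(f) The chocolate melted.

(a), (e), (f)

(a) Entailed — this follows by dropping conjuncts from the melting event's description.
(b) Not entailed — Bea melted the chocolate, not the door; the door belongs to the spotting event.
(c) Not entailed — 'patiently' adds information not in the original event.
(d) Not entailed — dropping 'gracefully' under negation is not valid — the original leaves open that Priya spotted the door some other way.
(e) Entailed — dropping 'for a friend' and generalizing the patient leaves a sub-description the original still satisfies.
(f) Entailed — 'Bea melted the chocolate' is causative; it entails the inchoative 'the chocolate melted'.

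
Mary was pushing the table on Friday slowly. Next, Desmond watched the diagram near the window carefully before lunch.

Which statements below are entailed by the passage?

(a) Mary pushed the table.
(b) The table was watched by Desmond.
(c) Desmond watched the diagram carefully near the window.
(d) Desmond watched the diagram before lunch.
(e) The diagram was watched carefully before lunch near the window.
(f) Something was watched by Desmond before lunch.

(a) Entailed — 'push' is an activity; 'was pushing' entails that some pushing happened, so 'pushed' holds.
(b) Not entailed — Desmond watched the diagram, not the table; the table belongs to the pushing event.
(c) Entailed — dropping 'before lunch' leaves a sub-description the original still satisfies.
(d) Entailed — dropping 'near the window', 'carefully' leaves a sub-description the original still satisfies.
(e) Entailed — this follows by dropping conjuncts from the watching event's description.
(f) Entailed — this follows by dropping conjuncts from the watching event's description.

(a), (c), (d), (e), (f)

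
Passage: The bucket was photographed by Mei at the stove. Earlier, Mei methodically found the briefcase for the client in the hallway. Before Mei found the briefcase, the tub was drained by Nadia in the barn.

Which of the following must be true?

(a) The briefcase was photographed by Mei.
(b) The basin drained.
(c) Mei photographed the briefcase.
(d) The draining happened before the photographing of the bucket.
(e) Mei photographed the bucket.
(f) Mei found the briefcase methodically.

(a) Not entailed — Mei photographed the bucket, not the briefcase; the briefcase belongs to the finding event.
(b) Not entailed — the tub is what drained, not the basin.
(c) Not entailed — Mei photographed the bucket, not the briefcase; the briefcase belongs to the finding event.
(d) Entailed — the narrative places the draining before the photographing.
(e) Entailed — dropping 'at the stove' leaves a sub-description the original still satisfies.
(f) Entailed — every conjunct here is already in the original finding event.

(d), (e), (f)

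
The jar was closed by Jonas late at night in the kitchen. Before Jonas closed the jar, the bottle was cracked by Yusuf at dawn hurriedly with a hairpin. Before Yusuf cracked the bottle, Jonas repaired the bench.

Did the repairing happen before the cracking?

yes

The narrative orders the repairing before the cracking.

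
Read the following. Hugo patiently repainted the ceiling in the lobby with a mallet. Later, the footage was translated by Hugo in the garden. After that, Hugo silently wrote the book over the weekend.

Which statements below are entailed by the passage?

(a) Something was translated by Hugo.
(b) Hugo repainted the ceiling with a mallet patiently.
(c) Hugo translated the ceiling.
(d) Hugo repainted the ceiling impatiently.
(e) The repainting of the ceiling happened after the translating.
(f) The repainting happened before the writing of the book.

(a) Entailed — this follows by dropping conjuncts from the translating event's description.
(b) Entailed — every conjunct here is already in the original repainting event.
(c) Not entailed — Hugo translated the footage, not the ceiling; the ceiling belongs to the repainting event.
(d) Not entailed — 'impatiently' adds a manner not in (and inconsistent with) the original.
(e) Not entailed — the narrative places the repainting before the translating, not after.
(f) Entailed — the narrative places the repainting before the writing.

(a), (b), (f)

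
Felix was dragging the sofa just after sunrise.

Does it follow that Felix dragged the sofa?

yes

'drag' is atelic; if Felix was dragging the sofa, then Felix dragged the sofa (for some time).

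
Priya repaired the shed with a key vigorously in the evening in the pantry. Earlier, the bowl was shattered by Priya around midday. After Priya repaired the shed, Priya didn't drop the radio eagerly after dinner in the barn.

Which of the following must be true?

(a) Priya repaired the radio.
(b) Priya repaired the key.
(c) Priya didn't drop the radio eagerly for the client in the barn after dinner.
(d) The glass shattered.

(a) Not entailed — Priya repaired the shed, not the radio; the radio belongs to the dropping event.
(b) Not entailed — the key is the instrument, not what was repaired.
(c) Entailed — under negation, adding a further restriction is entailed: if no such dropping event occurred, none occurred for the client either.
(d) Not entailed — the bowl is what shattered, not the glass.

(c)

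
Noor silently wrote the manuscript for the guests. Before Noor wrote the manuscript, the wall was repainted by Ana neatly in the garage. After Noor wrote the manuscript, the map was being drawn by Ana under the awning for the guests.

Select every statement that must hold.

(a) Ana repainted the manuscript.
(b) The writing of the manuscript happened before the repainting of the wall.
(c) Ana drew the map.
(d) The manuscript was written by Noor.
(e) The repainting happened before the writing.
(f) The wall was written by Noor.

(a) Not entailed — Ana repainted the wall, not the manuscript; the manuscript belongs to the writing event.
(b) Not entailed — the narrative places the repainting before the writing, not after.
(c) Not entailed — 'was drawing' is progressive on an accomplishment; it does not entail the completed 'drew'.
(d) Entailed — this follows by dropping conjuncts from the writing event's description.
(e) Entailed — the narrative places the repainting before the writing.
(f) Not entailed — Noor wrote the manuscript, not the wall; the wall belongs to the repainting event.

(d), (e)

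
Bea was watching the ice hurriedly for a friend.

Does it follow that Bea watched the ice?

yes

'watch' is atelic; if Bea was watching the ice, then Bea watched the ice (for some time).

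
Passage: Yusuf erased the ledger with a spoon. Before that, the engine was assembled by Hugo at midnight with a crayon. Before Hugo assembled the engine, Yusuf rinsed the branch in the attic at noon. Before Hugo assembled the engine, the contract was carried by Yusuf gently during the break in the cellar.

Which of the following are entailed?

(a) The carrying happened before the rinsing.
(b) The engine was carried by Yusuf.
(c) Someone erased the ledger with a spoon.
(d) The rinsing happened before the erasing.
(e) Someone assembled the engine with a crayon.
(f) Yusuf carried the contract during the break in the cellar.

(a) Not entailed — the narrative doesn't order the carrying relative to the rinsing.
(b) Not entailed — Yusuf carried the contract, not the engine; the engine belongs to the assembling event.
(c) Entailed — the original entails any weakening of itself; this just generalizes the agent.
(d) Entailed — the narrative places the rinsing before the erasing.
(e) Entailed — every conjunct here is already in the original assembling event.
(f) Entailed — the original entails any weakening of itself; this just drops 'gently'.

(c), (d), (e), (f)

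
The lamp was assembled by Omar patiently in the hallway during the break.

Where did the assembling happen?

in the hallway

'in the hallway' marks the location of the assembling event.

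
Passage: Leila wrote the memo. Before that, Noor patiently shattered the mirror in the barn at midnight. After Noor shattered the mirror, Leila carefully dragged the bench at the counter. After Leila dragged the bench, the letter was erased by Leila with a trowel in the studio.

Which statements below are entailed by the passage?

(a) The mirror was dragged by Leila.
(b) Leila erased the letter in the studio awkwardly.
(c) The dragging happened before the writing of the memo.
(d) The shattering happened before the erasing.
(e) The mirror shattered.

(a) Not entailed — Leila dragged the bench, not the mirror; the mirror belongs to the shattering event.
(b) Not entailed — 'awkwardly' adds information not in the original event.
(c) Not entailed — the narrative doesn't order the dragging relative to the writing.
(d) Entailed — the narrative places the shattering before the erasing.
(e) Entailed — 'Noor shattered the mirror' is causative; it entails the inchoative 'the mirror shattered'.

(d), (e)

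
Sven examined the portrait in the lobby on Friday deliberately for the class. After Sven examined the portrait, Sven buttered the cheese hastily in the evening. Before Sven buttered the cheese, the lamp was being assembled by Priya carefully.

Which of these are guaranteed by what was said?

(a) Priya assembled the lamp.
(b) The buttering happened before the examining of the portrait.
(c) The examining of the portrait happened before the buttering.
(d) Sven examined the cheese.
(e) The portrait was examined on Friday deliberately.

(c), (e)

(a) Not entailed — 'was assembling' is progressive on an accomplishment; it does not entail the completed 'assembled'.
(b) Not entailed — the narrative places the examining before the buttering, not after.
(c) Entailed — the narrative places the examining before the buttering.
(d) Not entailed — Sven examined the portrait, not the cheese; the cheese belongs to the buttering event.
(e) Entailed — the original entails any weakening of itself; this just drops 'for the class', 'in the lobby' and generalizes the agent.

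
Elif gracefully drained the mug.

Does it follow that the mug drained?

yes

'Elif drained the mug' is the causative; it entails the inchoative 'the mug drained'.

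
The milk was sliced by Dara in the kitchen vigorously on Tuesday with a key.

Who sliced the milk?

'Dara' marks the agent of the slicing event.

Dara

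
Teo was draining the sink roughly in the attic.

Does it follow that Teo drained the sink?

'was draining' is progressive; for an accomplishment like 'drain the sink', it doesn't entail completion.

no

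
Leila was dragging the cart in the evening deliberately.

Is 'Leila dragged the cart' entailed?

yes

'drag' is atelic; if Leila was dragging the cart, then Leila dragged the cart (for some time).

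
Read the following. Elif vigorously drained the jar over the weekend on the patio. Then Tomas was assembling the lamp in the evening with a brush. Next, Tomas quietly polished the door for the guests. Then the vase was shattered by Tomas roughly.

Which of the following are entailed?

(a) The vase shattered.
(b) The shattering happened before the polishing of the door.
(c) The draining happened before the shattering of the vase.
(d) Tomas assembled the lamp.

(a), (c)

(a) Entailed — 'Tomas shattered the vase' is causative; it entails the inchoative 'the vase shattered'.
(b) Not entailed — the narrative places the polishing before the shattering, not after.
(c) Entailed — the narrative places the draining before the shattering.
(d) Not entailed — 'was assembling' is progressive on an accomplishment; it does not entail the completed 'assembled'.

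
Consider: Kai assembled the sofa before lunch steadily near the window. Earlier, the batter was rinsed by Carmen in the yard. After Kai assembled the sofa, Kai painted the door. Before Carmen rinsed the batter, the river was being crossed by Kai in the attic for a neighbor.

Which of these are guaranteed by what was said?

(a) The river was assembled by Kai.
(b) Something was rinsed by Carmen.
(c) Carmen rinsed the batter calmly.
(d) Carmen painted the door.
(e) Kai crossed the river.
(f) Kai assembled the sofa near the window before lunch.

(b), (f)

(a) Not entailed — Kai assembled the sofa, not the river; the river belongs to the crossing event.
(b) Entailed — dropping 'in the yard' and generalizing the patient leaves a sub-description the original still satisfies.
(c) Not entailed — 'calmly' adds information not in the original event.
(d) Not entailed — the passage has Kai painting the door, not Carmen.
(e) Not entailed — 'was crossing' is progressive on an accomplishment; it does not entail the completed 'crossed'.
(f) Entailed — every conjunct here is already in the original assembling event.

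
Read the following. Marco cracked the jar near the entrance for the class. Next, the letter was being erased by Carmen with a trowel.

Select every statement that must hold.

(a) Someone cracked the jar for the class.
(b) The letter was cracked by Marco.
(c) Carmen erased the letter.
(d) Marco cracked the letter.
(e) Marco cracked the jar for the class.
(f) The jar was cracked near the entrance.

(a) Entailed — dropping 'near the entrance' and generalizing the agent leaves a sub-description the original still satisfies.
(b) Not entailed — Marco cracked the jar, not the letter; the letter belongs to the erasing event.
(c) Not entailed — 'was erasing' is progressive on an accomplishment; it does not entail the completed 'erased'.
(d) Not entailed — Marco cracked the jar, not the letter; the letter belongs to the erasing event.
(e) Entailed — every conjunct here is already in the original cracking event.
(f) Entailed — every conjunct here is already in the original cracking event.

(a), (e), (f)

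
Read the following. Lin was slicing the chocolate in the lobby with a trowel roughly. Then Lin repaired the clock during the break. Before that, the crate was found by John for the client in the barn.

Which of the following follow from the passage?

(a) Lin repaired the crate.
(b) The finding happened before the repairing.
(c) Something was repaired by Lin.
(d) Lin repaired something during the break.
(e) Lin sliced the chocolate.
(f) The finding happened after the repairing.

(b), (c), (d)

(a) Not entailed — Lin repaired the clock, not the crate; the crate belongs to the finding event.
(b) Entailed — the narrative places the finding before the repairing.
(c) Entailed — every conjunct here is already in the original repairing event.
(d) Entailed — generalizing the patient leaves a sub-description the original still satisfies.
(e) Not entailed — 'was slicing' is progressive on an accomplishment; it does not entail the completed 'sliced'.
(f) Not entailed — the narrative places the finding before the repairing, not after.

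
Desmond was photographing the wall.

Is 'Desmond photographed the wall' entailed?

no

'was photographing' is progressive; for an accomplishment like 'photograph the wall', it doesn't entail completion.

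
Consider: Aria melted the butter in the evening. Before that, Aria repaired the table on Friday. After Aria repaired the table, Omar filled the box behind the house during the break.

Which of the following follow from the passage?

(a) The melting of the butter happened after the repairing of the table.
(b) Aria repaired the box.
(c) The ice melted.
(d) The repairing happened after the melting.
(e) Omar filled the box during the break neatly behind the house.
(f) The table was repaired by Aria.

(a), (f)

(a) Entailed — the narrative places the repairing before the melting.
(b) Not entailed — Aria repaired the table, not the box; the box belongs to the filling event.
(c) Not entailed — the butter is what melted, not the ice.
(d) Not entailed — the narrative places the repairing before the melting, not after.
(e) Not entailed — 'neatly' adds information not in the original event.
(f) Entailed — this follows by dropping conjuncts from the repairing event's description.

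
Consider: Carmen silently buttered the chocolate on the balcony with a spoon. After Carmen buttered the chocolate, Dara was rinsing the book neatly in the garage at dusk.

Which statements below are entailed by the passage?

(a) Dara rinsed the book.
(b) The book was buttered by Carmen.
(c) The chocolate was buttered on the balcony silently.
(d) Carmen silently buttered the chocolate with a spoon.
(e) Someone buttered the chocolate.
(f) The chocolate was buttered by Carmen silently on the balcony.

(a) Entailed — 'rinse' is an activity; 'was rinsing' entails that some rinsing happened, so 'rinsed' holds.
(b) Not entailed — Carmen buttered the chocolate, not the book; the book belongs to the rinsing event.
(c) Entailed — the original entails any weakening of itself; this just drops 'with a spoon' and generalizes the agent.
(d) Entailed — dropping 'on the balcony' leaves a sub-description the original still satisfies.
(e) Entailed — the original entails any weakening of itself; this just drops 'with a spoon', 'on the balcony', 'silently' and generalizes the agent.
(f) Entailed — the original entails any weakening of itself; this just drops 'with a spoon'.

(a), (c), (d), (e), (f)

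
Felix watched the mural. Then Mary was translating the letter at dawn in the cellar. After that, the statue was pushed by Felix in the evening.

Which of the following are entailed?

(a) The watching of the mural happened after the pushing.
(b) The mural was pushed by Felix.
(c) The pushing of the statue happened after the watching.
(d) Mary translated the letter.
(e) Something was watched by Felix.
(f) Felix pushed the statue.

(a) Not entailed — the narrative places the watching before the pushing, not after.
(b) Not entailed — Felix pushed the statue, not the mural; the mural belongs to the watching event.
(c) Entailed — the narrative places the watching before the pushing.
(d) Not entailed — 'was translating' is progressive on an accomplishment; it does not entail the completed 'translated'.
(e) Entailed — every conjunct here is already in the original watching event.
(f) Entailed — dropping 'in the evening' leaves a sub-description the original still satisfies.

(c), (e), (f)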